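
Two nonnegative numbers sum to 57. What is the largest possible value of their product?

With x + y = 57, the product is P(x) = x(57 − x).
P'(x) = 57 − 2x = 0 gives x = 57/2; P'' = −2 < 0, so this is the maximum.
P = 57/2·57/2 = 3249/4.

3249/4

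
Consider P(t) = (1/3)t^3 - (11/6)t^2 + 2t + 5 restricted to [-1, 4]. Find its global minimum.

5/6

P'(t) = t^2 - (11/3)t + 2, which vanishes at t = 2/3 and t = 3.
Compare values at every candidate in [-1, 4]: P(-1) = 5/6, P(2/3) = 455/81, P(3) = 7/2, P(4) = 5.
So the minimum is P(-1) = 5/6.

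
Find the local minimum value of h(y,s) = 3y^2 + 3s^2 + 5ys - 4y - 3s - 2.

∂h/∂y = 6y + 5s - 4 = 0 and ∂h/∂s = 5y + 6s - 3 = 0, so (y, s) = (9/11, -2/11).
The Hessian has h_{yy} = 6, h_{ss} = 6, h_{ys} = 5, giving D = 11 > 0 with h_{yy} > 0, so the point is a local minimum.
h(9/11, -2/11) = -37/11.

-37/11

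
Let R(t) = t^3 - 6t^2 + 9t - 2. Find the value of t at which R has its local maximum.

1

Critical points: R'(t) = 3t^2 - 12t + 9 vanishes at t = 1, 3.
R''(t) = 6t - 12. R''(1) = -6 < 0 ⇒ local maximum; R''(3) = 6 > 0 ⇒ local minimum.
Thus R has its local maximum at t = 1, with value 2.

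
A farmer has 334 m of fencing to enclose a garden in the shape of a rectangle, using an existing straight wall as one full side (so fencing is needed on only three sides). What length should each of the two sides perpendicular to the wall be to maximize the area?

167/2

Let the sides perpendicular to the wall have length x and the parallel side y, so 2x + y = 334 and the area is A = xy = x(334 − 2x).
A'(x) = 334 − 4x = 0 gives x = 167/2, and A''(x) = −4 < 0 confirms a maximum.
Then y = 334 − 2·167/2 = 167 and A = 27889/2.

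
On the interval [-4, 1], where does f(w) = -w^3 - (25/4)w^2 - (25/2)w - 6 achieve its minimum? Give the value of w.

1

f'(w) = -3w^2 - (25/2)w - 25/2, which vanishes at w = -5/2 and w = -5/3.
Compare values at every candidate in [-4, 1]: f(-4) = 8, f(-5/2) = 29/16, f(-5/3) = 227/108, f(1) = -103/4.
So the minimum is f(1) = -103/4.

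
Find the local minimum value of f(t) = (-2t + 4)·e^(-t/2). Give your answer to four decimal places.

Differentiating with the product rule gives f'(t) = (t - 4)·e^(-t/2). Since e^(-t/2) > 0, the only critical point is t = 4.
f''(4) has the same sign as 1 > 0, so this is a local minimum.
f(4) = (-4)·e^(-2) ≈ -0.5413.

-0.5413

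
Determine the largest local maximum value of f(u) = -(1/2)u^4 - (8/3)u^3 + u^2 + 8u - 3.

Critical points: f'(u) = -2u^3 - 8u^2 + 2u + 8 vanishes at u = -4, -1, 1.
f''(u) = -6u^2 - 16u + 2. f''(-4) = -30 < 0 ⇒ local maximum; f''(-1) = 12 > 0 ⇒ local minimum; f''(1) = -20 < 0 ⇒ local maximum.
Thus f has its largest local maximum at u = -4, with value 71/3.

71/3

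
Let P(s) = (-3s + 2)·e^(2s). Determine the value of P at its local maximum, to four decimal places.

P'(s) = (-3)·e^(2s) + (-3s + 2)·2·e^(2s) = (-6s + 1)·e^(2s). Since e^(2s) > 0, the only critical point is s = 1/6.
P''(1/6) has the same sign as -6 < 0, so this is a local maximum.
P(1/6) = (3/2)·e^(1/3) ≈ 2.0934.

2.0934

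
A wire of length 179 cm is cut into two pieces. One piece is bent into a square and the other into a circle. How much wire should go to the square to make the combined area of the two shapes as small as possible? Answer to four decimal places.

100.2577

Let x be the length used for the square. Square side x/4; circle radius (179−x)/(2π).
A(x) = (x/4)² + π·((179−x)/(2π))² = x²/16 + (179−x)²/(4π) for 0 ≤ x ≤ 179. A'(x) = x/8 − (179−x)/(2π) = 0 gives x = 4·179/(π+4) ≈ 100.2577.
A'' = 1/8 + 1/(2π) > 0, so this gives the minimum combined area; x ≈ 100.2577 cm to the square.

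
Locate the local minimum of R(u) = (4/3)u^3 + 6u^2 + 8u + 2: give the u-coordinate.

-1

R'(u) = 4u^2 + 12u + 8. Setting R'(u) = 0 gives u ∈ {-2, -1}.
Since R''(u) = 8u + 12, we get R''(-2) = -4 < 0 ⇒ local maximum; R''(-1) = 4 > 0 ⇒ local minimum.
The local minimum is R(-1) = -4/3.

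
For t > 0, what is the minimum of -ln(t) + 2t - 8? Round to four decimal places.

h'(t) = -1/t + 2 = 0 gives t = 1/2.
h''(t) = 1/t², which is positive for t > 0, so this is a local minimum.
h(1/2) = -1·ln(1/2) + 1 - 8 ≈ -6.3069.

-6.3069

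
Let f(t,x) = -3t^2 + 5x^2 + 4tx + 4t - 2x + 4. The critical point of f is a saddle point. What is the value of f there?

∂f/∂t = -6t + 4x + 4 = 0 and ∂f/∂x = 4t + 10x - 2 = 0, so (t, x) = (12/19, -1/19).
The Hessian has f_{tt} = -6, f_{xx} = 10, f_{tx} = 4, giving D = -76 < 0, so the point is a saddle point.
f(12/19, -1/19) = 101/19.

101/19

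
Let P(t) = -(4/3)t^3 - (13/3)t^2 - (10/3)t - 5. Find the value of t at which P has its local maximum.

-1/2

P'(t) = -4t^2 - (26/3)t - 10/3 = 0 at t = -5/3, -1/2.
Second-derivative test with P''(t) = -8t - 26/3: P''(-5/3) = 14/3 > 0 ⇒ local minimum; P''(-1/2) = -14/3 < 0 ⇒ local maximum.
So the local maximum value is P(-1/2) = -17/4.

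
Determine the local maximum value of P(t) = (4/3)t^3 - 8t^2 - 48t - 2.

154/3

Critical points: P'(t) = 4t^2 - 16t - 48 vanishes at t = -2, 6.
Second-derivative test with P''(t) = 8t - 16: P''(-2) = -32 < 0 ⇒ local maximum; P''(6) = 32 > 0 ⇒ local minimum.
Thus P has its local maximum at t = -2, with value 154/3.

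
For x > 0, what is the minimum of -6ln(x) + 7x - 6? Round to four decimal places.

0.9249

R'(x) = -6/x + 7 = 0 gives x = 6/7.
R''(x) = 6/x², which is positive for x > 0, so this is a local minimum.
R(6/7) = -6·ln(6/7) + 6 - 6 ≈ 0.9249.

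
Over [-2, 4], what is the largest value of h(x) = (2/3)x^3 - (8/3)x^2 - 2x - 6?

-458/81

The derivative is 2x^2 - (16/3)x - 2, which vanishes at x = -1/3 and x = 3.
Candidates: h(-2) = -18, h(-1/3) = -458/81, h(3) = -18, h(4) = -14.
The maximum over the interval is -458/81, attained at x = -1/3.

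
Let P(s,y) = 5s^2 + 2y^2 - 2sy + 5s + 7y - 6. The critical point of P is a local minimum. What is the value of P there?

∂P/∂s = 10s - 2y + 5 = 0 and ∂P/∂y = -2s + 4y + 7 = 0, so (s, y) = (-17/18, -20/9).
The Hessian has P_{ss} = 10, P_{yy} = 4, P_{sy} = -2, giving D = 36 > 0 with P_{ss} > 0, so the point is a local minimum.
P(-17/18, -20/9) = -581/36.

-581/36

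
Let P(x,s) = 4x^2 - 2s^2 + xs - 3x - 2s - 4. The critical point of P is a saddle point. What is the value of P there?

∂P/∂x = 8x + s - 3 = 0 and ∂P/∂s = x - 4s - 2 = 0, so (x, s) = (14/33, -13/33).
The Hessian has P_{xx} = 8, P_{ss} = -4, P_{xs} = 1, giving D = -33 < 0, so the point is a saddle point.
P(14/33, -13/33) = -140/33.

-140/33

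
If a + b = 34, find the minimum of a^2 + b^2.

578

With a + b = 34, a^2 + b^2 = a^2 + (34 − a)^2.
The derivative 2a − 2(34 − a) = 4a − 68 vanishes at a = 17; second derivative 4 > 0, a minimum.
The minimum is 2·(17)^2 = 578.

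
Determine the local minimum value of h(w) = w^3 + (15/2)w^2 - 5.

h'(w) = 3w^2 + 15w. Setting h'(w) = 0 gives w ∈ {-5, 0}.
h''(w) = 6w + 15. h''(-5) = -15 < 0 ⇒ local maximum; h''(0) = 15 > 0 ⇒ local minimum.
Thus h has its local minimum at w = 0, with value -5.

-5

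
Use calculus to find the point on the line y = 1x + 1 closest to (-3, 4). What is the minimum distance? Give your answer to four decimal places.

Minimize D(x)^2 = (x + 3)^2 + (x - 3)^2.
d/dx[D^2] = 2(x + 3) + 2·1·(x - 3) = 0 ⇒ x = 0.
Then y = 1 and the distance is √(18) ≈ 4.2426.

4.2426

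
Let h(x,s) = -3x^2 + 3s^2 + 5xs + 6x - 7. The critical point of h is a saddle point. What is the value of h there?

∂h/∂x = -6x + 5s + 6 = 0 and ∂h/∂s = 5x + 6s = 0, so (x, s) = (36/61, -30/61).
The Hessian has h_{xx} = -6, h_{ss} = 6, h_{xs} = 5, giving D = -61 < 0, so the point is a saddle point.
h(36/61, -30/61) = -319/61.

-319/61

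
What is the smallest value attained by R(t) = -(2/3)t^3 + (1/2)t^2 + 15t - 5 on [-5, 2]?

-695/24

R'(t) = -2t^2 + t + 15, whose only zero in [-5, 2] is t = -5/2.
Evaluating at the critical points and endpoints: R(-5) = 95/6,  R(-5/2) = -695/24,  R(2) = 65/3.
Hence the absolute minimum is -695/24 at t = -5/2.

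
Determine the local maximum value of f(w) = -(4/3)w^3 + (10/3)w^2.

250/81

f'(w) = -4w^2 + (20/3)w = 0 at w = 0, 5/3.
f''(w) = -8w + 20/3. f''(0) = 20/3 > 0 ⇒ local minimum; f''(5/3) = -20/3 < 0 ⇒ local maximum.
So the local maximum value is f(5/3) = 250/81.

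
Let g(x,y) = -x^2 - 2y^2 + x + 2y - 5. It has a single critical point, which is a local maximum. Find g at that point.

∂g/∂x = -2x + 1 = 0 and ∂g/∂y = -4y + 2 = 0, so (x, y) = (1/2, 1/2).
The Hessian has g_{xx} = -2, g_{yy} = -4, g_{xy} = 0, giving D = 8 > 0 with g_{xx} < 0, so the point is a local maximum.
g(1/2, 1/2) = -17/4.

-17/4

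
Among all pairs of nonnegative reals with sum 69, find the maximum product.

With x + y = 69, the product is P(x) = x(69 − x).
P'(x) = 69 − 2x = 0 gives x = 69/2; P'' = −2 < 0, so this is the maximum.
P = 69/2·69/2 = 4761/4.

4761/4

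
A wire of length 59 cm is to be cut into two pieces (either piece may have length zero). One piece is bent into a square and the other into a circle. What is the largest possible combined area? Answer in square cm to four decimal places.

277.0092

Let x be the length used for the square. Square side x/4; circle radius (59−x)/(2π).
A(x) = (x/4)² + π·((59−x)/(2π))² = x²/16 + (59−x)²/(4π) for 0 ≤ x ≤ 59. A'(x) = x/8 − (59−x)/(2π) = 0 gives x = 4·59/(π+4) ≈ 33.0459.
A'' > 0, so the interior critical point is a minimum; the maximum is at an endpoint. A(0) = 277.0092 and A(59) = 217.5625, so the largest area is 277.0092.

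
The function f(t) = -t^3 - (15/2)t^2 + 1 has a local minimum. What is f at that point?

-123/2

f'(t) = -3t^2 - 15t = 0 at t = -5, 0.
Second-derivative test with f''(t) = -6t - 15: f''(-5) = 15 > 0 ⇒ local minimum; f''(0) = -15 < 0 ⇒ local maximum.
The local minimum is f(-5) = -123/2.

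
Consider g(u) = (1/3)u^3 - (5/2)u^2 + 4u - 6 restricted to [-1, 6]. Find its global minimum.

g'(u) = u^2 - 5u + 4, which vanishes at u = 1 and u = 4.
Compare values at every candidate in [-1, 6]: g(-1) = -77/6,  g(1) = -25/6,  g(4) = -26/3,  g(6) = 0.
The minimum over the interval is -77/6, attained at u = -1.

-77/6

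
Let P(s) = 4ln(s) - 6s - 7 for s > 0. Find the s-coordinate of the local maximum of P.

2/3

P'(s) = 4/s − 6 = 0 gives s = 2/3.
P''(s) = -4/s², which is negative for s > 0, so this is a local maximum.
P(2/3) = 4·ln(2/3) - 4 - 7 ≈ -12.6219.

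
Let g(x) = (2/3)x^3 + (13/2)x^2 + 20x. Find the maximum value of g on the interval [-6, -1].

g'(x) = 2x^2 + 13x + 20, which vanishes at x = -4 and x = -5/2.
Candidates: g(-6) = -30; g(-4) = -56/3; g(-5/2) = -475/24; g(-1) = -85/6.
Hence the absolute maximum is -85/6 at x = -1.

-85/6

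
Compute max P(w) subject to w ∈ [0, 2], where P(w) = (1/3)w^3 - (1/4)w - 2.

Differentiating, P'(w) = w^2 - 1/4; whose only zero in [0, 2] is w = 1/2.
Candidates: P(0) = -2; P(1/2) = -25/12; P(2) = 1/6.
Hence the absolute maximum is 1/6 at w = 2.

1/6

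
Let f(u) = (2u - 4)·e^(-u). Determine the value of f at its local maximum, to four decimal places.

Differentiating with the product rule gives f'(u) = (-2u + 6)·e^(-u). Since e^(-u) > 0, the only critical point is u = 3.
f''(3) has the same sign as -2 < 0, so this is a local maximum.
f(3) = (2)·e^(-3) ≈ 0.0996.

0.0996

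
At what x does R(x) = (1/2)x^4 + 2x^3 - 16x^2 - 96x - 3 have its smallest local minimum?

R'(x) = 2x^3 + 6x^2 - 32x - 96 = 0 at x = -4, -3, 4.
Since R''(x) = 6x^2 + 12x - 32, we get R''(-4) = 16 > 0 ⇒ local minimum; R''(-3) = -14 < 0 ⇒ local maximum; R''(4) = 112 > 0 ⇒ local minimum.
The smallest local minimum is R(4) = -387.

4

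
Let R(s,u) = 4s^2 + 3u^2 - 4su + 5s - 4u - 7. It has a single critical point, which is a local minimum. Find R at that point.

∂R/∂s = 8s - 4u + 5 = 0 and ∂R/∂u = -4s + 6u - 4 = 0, so (s, u) = (-7/16, 3/8).
The Hessian has R_{ss} = 8, R_{uu} = 6, R_{su} = -4, giving D = 32 > 0 with R_{ss} > 0, so the point is a local minimum.
R(-7/16, 3/8) = -283/32.

-283/32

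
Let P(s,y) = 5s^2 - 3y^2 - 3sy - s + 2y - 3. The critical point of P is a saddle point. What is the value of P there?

-196/69

∂P/∂s = 10s - 3y - 1 = 0 and ∂P/∂y = -3s - 6y + 2 = 0, so (s, y) = (4/23, 17/69).
The Hessian has P_{ss} = 10, P_{yy} = -6, P_{sy} = -3, giving D = -69 < 0, so the point is a saddle point.
P(4/23, 17/69) = -196/69.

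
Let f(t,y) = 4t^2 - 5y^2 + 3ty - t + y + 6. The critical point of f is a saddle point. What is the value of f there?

536/89

∂f/∂t = 8t + 3y - 1 = 0 and ∂f/∂y = 3t - 10y + 1 = 0, so (t, y) = (7/89, 11/89).
The Hessian has f_{tt} = 8, f_{yy} = -10, f_{ty} = 3, giving D = -89 < 0, so the point is a saddle point.
f(7/89, 11/89) = 536/89.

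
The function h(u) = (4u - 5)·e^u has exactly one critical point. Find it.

Differentiating with the product rule gives h'(u) = (4u - 1)·e^u. Since e^u > 0, the only critical point is u = 1/4.
h''(1/4) has the same sign as 4 > 0, so this is a local minimum.
h(1/4) = (-4)·e^(1/4) ≈ -5.1361.

1/4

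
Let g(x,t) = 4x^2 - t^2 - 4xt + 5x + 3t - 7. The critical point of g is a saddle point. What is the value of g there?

∂g/∂x = 8x - 4t + 5 = 0 and ∂g/∂t = -4x - 2t + 3 = 0, so (x, t) = (1/16, 11/8).
The Hessian has g_{xx} = 8, g_{tt} = -2, g_{xt} = -4, giving D = -32 < 0, so the point is a saddle point.
g(1/16, 11/8) = -153/32.

-153/32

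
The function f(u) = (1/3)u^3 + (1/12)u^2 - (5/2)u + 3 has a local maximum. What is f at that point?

1897/324

f'(u) = u^2 + (1/6)u - 5/2. Setting f'(u) = 0 gives u ∈ {-5/3, 3/2}.
Second-derivative test with f''(u) = 2u + 1/6: f''(-5/3) = -19/6 < 0 ⇒ local maximum; f''(3/2) = 19/6 > 0 ⇒ local minimum.
Thus f has its local maximum at u = -5/3, with value 1897/324.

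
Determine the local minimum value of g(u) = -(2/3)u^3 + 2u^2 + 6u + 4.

g'(u) = -2u^2 + 4u + 6 = 0 at u = -1, 3.
Since g''(u) = -4u + 4, we get g''(-1) = 8 > 0 ⇒ local minimum; g''(3) = -8 < 0 ⇒ local maximum.
The local minimum is g(-1) = 2/3.

2/3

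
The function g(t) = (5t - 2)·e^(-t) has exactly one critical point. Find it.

Differentiating with the product rule gives g'(t) = (-5t + 7)·e^(-t). Since e^(-t) > 0, the only critical point is t = 7/5.
g''(7/5) has the same sign as -5 < 0, so this is a local maximum.
g(7/5) = (5)·e^(-7/5) ≈ 1.2330.

7/5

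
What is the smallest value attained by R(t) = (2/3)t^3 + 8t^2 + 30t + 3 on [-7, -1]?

-131/3

The derivative is 2t^2 + 16t + 30, which vanishes at t = -5 and t = -3.
Compare values at every candidate in [-7, -1]: R(-7) = -131/3, R(-5) = -91/3, R(-3) = -33, R(-1) = -59/3.
The minimum over the interval is -131/3, attained at t = -7.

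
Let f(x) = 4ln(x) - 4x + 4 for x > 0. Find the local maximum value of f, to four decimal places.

0.0000

f'(x) = 4/x − 4 = 0 gives x = 1.
f''(x) = -4/x², which is negative for x > 0, so this is a local maximum.
f(1) = 4·ln(1) - 4 + 4 ≈ 0.0000.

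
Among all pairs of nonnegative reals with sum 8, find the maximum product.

16

With x + y = 8, the product is P(x) = x(8 − x).
P'(x) = 8 − 2x = 0 gives x = 4; P'' = −2 < 0, so this is the maximum.
P = 4·4 = 16.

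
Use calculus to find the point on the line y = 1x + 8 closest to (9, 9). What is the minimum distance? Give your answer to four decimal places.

5.6569

Minimize D(x)^2 = (x - 9)^2 + (x - 1)^2.
d/dx[D^2] = 2(x - 9) + 2·1·(x - 1) = 0 ⇒ x = 5.
Then y = 13 and the distance is √(32) ≈ 5.6569.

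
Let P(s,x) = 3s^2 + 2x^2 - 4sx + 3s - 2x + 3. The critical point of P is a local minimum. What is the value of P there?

9/4

∂P/∂s = 6s - 4x + 3 = 0 and ∂P/∂x = -4s + 4x - 2 = 0, so (s, x) = (-1/2, 0).
The Hessian has P_{ss} = 6, P_{xx} = 4, P_{sx} = -4, giving D = 8 > 0 with P_{ss} > 0, so the point is a local minimum.
P(-1/2, 0) = 9/4.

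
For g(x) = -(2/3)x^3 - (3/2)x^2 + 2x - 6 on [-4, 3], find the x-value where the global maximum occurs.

g'(x) = -2x^2 - 3x + 2, which vanishes at x = -2 and x = 1/2.
Compare values at every candidate in [-4, 3]: g(-4) = 14/3; g(-2) = -32/3; g(1/2) = -131/24; g(3) = -63/2.
Hence the absolute maximum is 14/3 at x = -4.

-4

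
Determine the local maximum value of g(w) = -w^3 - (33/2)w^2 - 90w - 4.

Critical points: g'(w) = -3w^2 - 33w - 90 vanishes at w = -6, -5.
Second-derivative test with g''(w) = -6w - 33: g''(-6) = 3 > 0 ⇒ local minimum; g''(-5) = -3 < 0 ⇒ local maximum.
The local maximum is g(-5) = 317/2.

317/2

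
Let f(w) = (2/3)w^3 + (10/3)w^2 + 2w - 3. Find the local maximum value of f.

3

Critical points: f'(w) = 2w^2 + (20/3)w + 2 vanishes at w = -3, -1/3.
f''(w) = 4w + 20/3. f''(-3) = -16/3 < 0 ⇒ local maximum; f''(-1/3) = 16/3 > 0 ⇒ local minimum.
So the local maximum value is f(-3) = 3.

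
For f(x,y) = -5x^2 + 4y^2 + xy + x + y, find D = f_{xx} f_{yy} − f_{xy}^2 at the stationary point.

∂f/∂x = -10x + y + 1 = 0 and ∂f/∂y = x + 8y + 1 = 0, so (x, y) = (7/81, -11/81).
The Hessian has f_{xx} = -10, f_{yy} = 8, f_{xy} = 1, giving D = -81 < 0, so the point is a saddle point.
D = (-10)·(8) − (1)^2 = -81.

-81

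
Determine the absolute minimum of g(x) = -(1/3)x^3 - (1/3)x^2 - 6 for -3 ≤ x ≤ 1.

Differentiating, g'(x) = -x^2 - (2/3)x; which vanishes at x = -2/3 and x = 0.
Compare values at every candidate in [-3, 1]: g(-3) = 0,  g(-2/3) = -490/81,  g(0) = -6,  g(1) = -20/3.
The minimum over the interval is -20/3, attained at x = 1.

-20/3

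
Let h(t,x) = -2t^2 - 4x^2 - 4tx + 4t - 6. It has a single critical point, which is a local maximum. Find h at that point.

-2

∂h/∂t = -4t - 4x + 4 = 0 and ∂h/∂x = -4t - 8x = 0, so (t, x) = (2, -1).
The Hessian has h_{tt} = -4, h_{xx} = -8, h_{tx} = -4, giving D = 16 > 0 with h_{tt} < 0, so the point is a local maximum.
h(2, -1) = -2.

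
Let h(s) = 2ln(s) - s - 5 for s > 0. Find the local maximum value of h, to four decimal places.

h'(s) = 2/s − 1 = 0 gives s = 2.
h''(s) = -2/s², which is negative for s > 0, so this is a local maximum.
h(2) = 2·ln(2) - 2 - 5 ≈ -5.6137.

-5.6137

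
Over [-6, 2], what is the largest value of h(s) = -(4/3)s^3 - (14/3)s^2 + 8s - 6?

66

Differentiating, h'(s) = -4s^2 - (28/3)s + 8; which vanishes at s = -3 and s = 2/3.
Candidates: h(-6) = 66, h(-3) = -36, h(2/3) = -254/81, h(2) = -58/3.
So the maximum is h(-6) = 66.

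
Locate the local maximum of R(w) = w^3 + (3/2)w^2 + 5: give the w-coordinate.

R'(w) = 3w^2 + 3w = 0 at w = -1, 0.
R''(w) = 6w + 3. R''(-1) = -3 < 0 ⇒ local maximum; R''(0) = 3 > 0 ⇒ local minimum.
So the local maximum value is R(-1) = 11/2.

-1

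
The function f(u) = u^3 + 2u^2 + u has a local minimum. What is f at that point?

-4/27

f'(u) = 3u^2 + 4u + 1 = 0 at u = -1, -1/3.
Second-derivative test with f''(u) = 6u + 4: f''(-1) = -2 < 0 ⇒ local maximum; f''(-1/3) = 2 > 0 ⇒ local minimum.
So the local minimum value is f(-1/3) = -4/27.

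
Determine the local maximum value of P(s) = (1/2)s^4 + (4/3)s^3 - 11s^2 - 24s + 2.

85/6

P'(s) = 2s^3 + 4s^2 - 22s - 24. Setting P'(s) = 0 gives s ∈ {-4, -1, 3}.
Since P''(s) = 6s^2 + 8s - 22, we get P''(-4) = 42 > 0 ⇒ local minimum; P''(-1) = -24 < 0 ⇒ local maximum; P''(3) = 56 > 0 ⇒ local minimum.
The local maximum is P(-1) = 85/6.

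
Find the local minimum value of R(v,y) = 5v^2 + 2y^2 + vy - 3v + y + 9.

25/3

∂R/∂v = 10v + y - 3 = 0 and ∂R/∂y = v + 4y + 1 = 0, so (v, y) = (1/3, -1/3).
The Hessian has R_{vv} = 10, R_{yy} = 4, R_{vy} = 1, giving D = 39 > 0 with R_{vv} > 0, so the point is a local minimum.
R(1/3, -1/3) = 25/3.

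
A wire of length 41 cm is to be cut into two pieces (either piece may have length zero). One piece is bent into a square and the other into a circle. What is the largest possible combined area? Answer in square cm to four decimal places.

Let x be the length used for the square. Square side x/4; circle radius (41−x)/(2π).
A(x) = (x/4)² + π·((41−x)/(2π))² = x²/16 + (41−x)²/(4π) for 0 ≤ x ≤ 41. A'(x) = x/8 − (41−x)/(2π) = 0 gives x = 4·41/(π+4) ≈ 22.9641.
A'' > 0, so the interior critical point is a minimum; the maximum is at an endpoint. A(0) = 133.7697 and A(41) = 105.0625, so the largest area is 133.7697.

133.7697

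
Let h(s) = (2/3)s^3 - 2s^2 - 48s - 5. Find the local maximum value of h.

h'(s) = 2s^2 - 4s - 48. Setting h'(s) = 0 gives s ∈ {-4, 6}.
Second-derivative test with h''(s) = 4s - 4: h''(-4) = -20 < 0 ⇒ local maximum; h''(6) = 20 > 0 ⇒ local minimum.
Thus h has its local maximum at s = -4, with value 337/3.

337/3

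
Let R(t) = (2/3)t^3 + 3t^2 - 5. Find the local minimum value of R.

R'(t) = 2t^2 + 6t. Setting R'(t) = 0 gives t ∈ {-3, 0}.
Since R''(t) = 4t + 6, we get R''(-3) = -6 < 0 ⇒ local maximum; R''(0) = 6 > 0 ⇒ local minimum.
Thus R has its local minimum at t = 0, with value -5.

-5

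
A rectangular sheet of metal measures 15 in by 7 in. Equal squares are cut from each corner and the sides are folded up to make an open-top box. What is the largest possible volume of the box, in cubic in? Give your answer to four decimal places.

72.0000

With cut size x, the volume is V(x) = x(15 − 2x)(7 − 2x) for 0 < x < 3.5.
V'(x) = 12x^2 − 88x + 105. Setting V'(x) = 0 gives x ≈ 1.5000 (the root in (0, 3.5)).
V''(x) = 24x − 88 is negative there, so this is the maximum; V ≈ 72.0000.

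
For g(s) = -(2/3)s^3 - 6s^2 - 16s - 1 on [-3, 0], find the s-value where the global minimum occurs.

0

g'(s) = -2s^2 - 12s - 16, whose only zero in [-3, 0] is s = -2.
Evaluating at the critical points and endpoints: g(-3) = 11; g(-2) = 37/3; g(0) = -1.
So the minimum is g(0) = -1.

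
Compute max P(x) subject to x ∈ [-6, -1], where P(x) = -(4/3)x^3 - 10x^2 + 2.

P'(x) = -4x^2 - 20x, whose only zero in [-6, -1] is x = -5.
Compare values at every candidate in [-6, -1]: P(-6) = -70, P(-5) = -244/3, P(-1) = -20/3.
Hence the absolute maximum is -20/3 at x = -1.

-20/3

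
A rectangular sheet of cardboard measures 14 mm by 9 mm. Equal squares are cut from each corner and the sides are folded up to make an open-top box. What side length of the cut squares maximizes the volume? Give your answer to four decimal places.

1.7853

With cut size x, the volume is V(x) = x(14 − 2x)(9 − 2x) for 0 < x < 4.5.
V'(x) = 12x^2 − 92x + 126. Setting V'(x) = 0 gives x ≈ 1.7853 (the root in (0, 4.5)).
V''(x) = 24x − 92 is negative there, so this is the maximum; V ≈ 101.0933.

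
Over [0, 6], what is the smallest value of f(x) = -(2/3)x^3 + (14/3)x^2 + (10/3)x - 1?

-1

The derivative is -2x^2 + (28/3)x + 10/3, whose only zero in [0, 6] is x = 5.
Compare values at every candidate in [0, 6]: f(0) = -1; f(5) = 49; f(6) = 43.
The minimum over the interval is -1, attained at x = 0.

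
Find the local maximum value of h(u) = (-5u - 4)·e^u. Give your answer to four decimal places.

0.8265

Differentiating with the product rule gives h'(u) = (-5u - 9)·e^u. Since e^u > 0, the only critical point is u = -9/5.
h''(-9/5) has the same sign as -5 < 0, so this is a local maximum.
h(-9/5) = (5)·e^(-9/5) ≈ 0.8265.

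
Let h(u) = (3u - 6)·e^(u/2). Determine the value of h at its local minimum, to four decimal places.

h'(u) = 3·e^(u/2) + (3u - 6)·(1/2)·e^(u/2) = ((3/2)u)·e^(u/2). Since e^(u/2) > 0, the only critical point is u = 0.
h''(0) has the same sign as 3/2 > 0, so this is a local minimum.
h(0) = (-6)·e^(0) ≈ -6.0000.

-6.0000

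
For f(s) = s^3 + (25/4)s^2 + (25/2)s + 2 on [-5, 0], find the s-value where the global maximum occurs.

0

The derivative is 3s^2 + (25/2)s + 25/2, which vanishes at s = -5/2 and s = -5/3.
Candidates: f(-5) = -117/4,  f(-5/2) = -93/16,  f(-5/3) = -659/108,  f(0) = 2.
So the maximum is f(0) = 2.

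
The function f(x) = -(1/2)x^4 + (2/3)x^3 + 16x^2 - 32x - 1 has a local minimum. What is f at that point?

-101/6

Critical points: f'(x) = -2x^3 + 2x^2 + 32x - 32 vanishes at x = -4, 1, 4.
Since f''(x) = -6x^2 + 4x + 32, we get f''(-4) = -80 < 0 ⇒ local maximum; f''(1) = 30 > 0 ⇒ local minimum; f''(4) = -48 < 0 ⇒ local maximum.
So the local minimum value is f(1) = -101/6.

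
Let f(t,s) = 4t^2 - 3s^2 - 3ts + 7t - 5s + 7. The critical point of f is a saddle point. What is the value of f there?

∂f/∂t = 8t - 3s + 7 = 0 and ∂f/∂s = -3t - 6s - 5 = 0, so (t, s) = (-1, -1/3).
The Hessian has f_{tt} = 8, f_{ss} = -6, f_{ts} = -3, giving D = -57 < 0, so the point is a saddle point.
f(-1, -1/3) = 13/3.

13/3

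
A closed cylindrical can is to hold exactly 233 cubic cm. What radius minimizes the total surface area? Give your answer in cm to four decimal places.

3.3347

With radius r and height h, πr²h = 233 so h = 233/(πr²), and S(r) = 2πr² + 2πrh = 2πr² + 2·233/r.
S'(r) = 4πr − 2·233/r² = 0 ⇒ r³ = 233/(2π), so r ≈ 3.3347 and h = 2r ≈ 6.6694.
S''(r) = 4π + 4·233/r³ > 0, so this is the minimum; S ≈ 209.6131.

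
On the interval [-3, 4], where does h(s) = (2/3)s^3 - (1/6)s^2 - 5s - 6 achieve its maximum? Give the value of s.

4

Differentiating, h'(s) = 2s^2 - (1/3)s - 5; which vanishes at s = -3/2 and s = 5/3.
Evaluating at the critical points and endpoints: h(-3) = -21/2; h(-3/2) = -9/8; h(5/3) = -1897/162; h(4) = 14.
Hence the absolute maximum is 14 at s = 4.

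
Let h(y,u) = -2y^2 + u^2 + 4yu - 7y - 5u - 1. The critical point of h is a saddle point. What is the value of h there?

-55/8

∂h/∂y = -4y + 4u - 7 = 0 and ∂h/∂u = 4y + 2u - 5 = 0, so (y, u) = (1/4, 2).
The Hessian has h_{yy} = -4, h_{uu} = 2, h_{yu} = 4, giving D = -24 < 0, so the point is a saddle point.
h(1/4, 2) = -55/8.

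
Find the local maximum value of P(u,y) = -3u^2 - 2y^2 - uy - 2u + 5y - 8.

-91/23

∂P/∂u = -6u - y - 2 = 0 and ∂P/∂y = -u - 4y + 5 = 0, so (u, y) = (-13/23, 32/23).
The Hessian has P_{uu} = -6, P_{yy} = -4, P_{uy} = -1, giving D = 23 > 0 with P_{uu} < 0, so the point is a local maximum.
P(-13/23, 32/23) = -91/23.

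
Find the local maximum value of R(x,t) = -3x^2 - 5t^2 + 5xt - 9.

-9

∂R/∂x = -6x + 5t = 0 and ∂R/∂t = 5x - 10t = 0, so (x, t) = (0, 0).
The Hessian has R_{xx} = -6, R_{tt} = -10, R_{xt} = 5, giving D = 35 > 0 with R_{xx} < 0, so the point is a local maximum.
R(0, 0) = -9.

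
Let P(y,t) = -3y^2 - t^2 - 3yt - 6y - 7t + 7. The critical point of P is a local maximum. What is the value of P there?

26

∂P/∂y = -6y - 3t - 6 = 0 and ∂P/∂t = -3y - 2t - 7 = 0, so (y, t) = (3, -8).
The Hessian has P_{yy} = -6, P_{tt} = -2, P_{yt} = -3, giving D = 3 > 0 with P_{yy} < 0, so the point is a local maximum.
P(3, -8) = 26.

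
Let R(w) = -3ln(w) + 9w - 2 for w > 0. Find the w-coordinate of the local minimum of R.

R'(w) = -3/w + 9 = 0 gives w = 1/3.
R''(w) = 3/w², which is positive for w > 0, so this is a local minimum.
R(1/3) = -3·ln(1/3) + 3 - 2 ≈ 4.2958.

1/3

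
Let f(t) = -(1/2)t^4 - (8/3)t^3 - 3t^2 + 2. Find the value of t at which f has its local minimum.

Critical points: f'(t) = -2t^3 - 8t^2 - 6t vanishes at t = -3, -1, 0.
f''(t) = -6t^2 - 16t - 6. f''(-3) = -12 < 0 ⇒ local maximum; f''(-1) = 4 > 0 ⇒ local minimum; f''(0) = -6 < 0 ⇒ local maximum.
So the local minimum value is f(-1) = 7/6.

-1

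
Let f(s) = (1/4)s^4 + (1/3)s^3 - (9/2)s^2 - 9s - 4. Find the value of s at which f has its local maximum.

f'(s) = s^3 + s^2 - 9s - 9 = 0 at s = -3, -1, 3.
Second-derivative test with f''(s) = 3s^2 + 2s - 9: f''(-3) = 12 > 0 ⇒ local minimum; f''(-1) = -8 < 0 ⇒ local maximum; f''(3) = 24 > 0 ⇒ local minimum.
Thus f has its local maximum at s = -1, with value 5/12.

-1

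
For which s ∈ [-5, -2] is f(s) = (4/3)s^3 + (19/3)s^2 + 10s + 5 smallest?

f'(s) = 4s^2 + (38/3)s + 10, which has no zeros in [-5, -2].
Evaluating at the critical points and endpoints: f(-5) = -160/3, f(-2) = -1/3.
The minimum over the interval is -160/3, attained at s = -5.

-5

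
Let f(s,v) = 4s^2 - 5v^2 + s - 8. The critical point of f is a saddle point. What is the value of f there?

∂f/∂s = 8s + 1 = 0 and ∂f/∂v = -10v = 0, so (s, v) = (-1/8, 0).
The Hessian has f_{ss} = 8, f_{vv} = -10, f_{sv} = 0, giving D = -80 < 0, so the point is a saddle point.
f(-1/8, 0) = -129/16.

-129/16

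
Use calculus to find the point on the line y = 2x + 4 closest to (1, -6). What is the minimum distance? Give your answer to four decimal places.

Minimize D(x)^2 = (x - 1)^2 + (2x + 10)^2.
d/dx[D^2] = 2(x - 1) + 2·2·(2x + 10) = 0 ⇒ x = -19/5.
Then y = -18/5 and the distance is √(144/5) ≈ 5.3666.

5.3666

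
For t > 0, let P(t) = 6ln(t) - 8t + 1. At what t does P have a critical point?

P'(t) = 6/t − 8 = 0 gives t = 3/4.
P''(t) = -6/t², which is negative for t > 0, so this is a local maximum.
P(3/4) = 6·ln(3/4) - 6 + 1 ≈ -6.7261.

3/4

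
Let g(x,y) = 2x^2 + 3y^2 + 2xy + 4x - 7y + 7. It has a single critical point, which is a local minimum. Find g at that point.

-31/10

∂g/∂x = 4x + 2y + 4 = 0 and ∂g/∂y = 2x + 6y - 7 = 0, so (x, y) = (-19/10, 9/5).
The Hessian has g_{xx} = 4, g_{yy} = 6, g_{xy} = 2, giving D = 20 > 0 with g_{xx} > 0, so the point is a local minimum.
g(-19/10, 9/5) = -31/10.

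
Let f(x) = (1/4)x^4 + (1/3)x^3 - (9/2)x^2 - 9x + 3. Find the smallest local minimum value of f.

f'(x) = x^3 + x^2 - 9x - 9 = 0 at x = -3, -1, 3.
f''(x) = 3x^2 + 2x - 9. f''(-3) = 12 > 0 ⇒ local minimum; f''(-1) = -8 < 0 ⇒ local maximum; f''(3) = 24 > 0 ⇒ local minimum.
Thus f has its smallest local minimum at x = 3, with value -141/4.

-141/4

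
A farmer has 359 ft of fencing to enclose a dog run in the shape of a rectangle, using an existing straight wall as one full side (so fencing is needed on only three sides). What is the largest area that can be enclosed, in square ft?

128881/8

Let the sides perpendicular to the wall have length x and the parallel side y, so 2x + y = 359 and the area is A = xy = x(359 − 2x).
A'(x) = 359 − 4x = 0 gives x = 359/4, and A''(x) = −4 < 0 confirms a maximum.
Then y = 359 − 2·359/4 = 359/2 and A = 128881/8.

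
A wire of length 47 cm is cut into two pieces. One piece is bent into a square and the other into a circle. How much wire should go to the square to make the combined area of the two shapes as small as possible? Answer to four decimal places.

Let x be the length used for the square. Square side x/4; circle radius (47−x)/(2π).
A(x) = (x/4)² + π·((47−x)/(2π))² = x²/16 + (47−x)²/(4π) for 0 ≤ x ≤ 47. A'(x) = x/8 − (47−x)/(2π) = 0 gives x = 4·47/(π+4) ≈ 26.3247.
A'' = 1/8 + 1/(2π) > 0, so this gives the minimum combined area; x ≈ 26.3247 cm to the square.

26.3247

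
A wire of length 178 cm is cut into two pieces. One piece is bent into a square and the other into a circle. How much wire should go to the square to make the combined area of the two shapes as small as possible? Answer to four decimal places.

Let x be the length used for the square. Square side x/4; circle radius (178−x)/(2π).
A(x) = (x/4)² + π·((178−x)/(2π))² = x²/16 + (178−x)²/(4π) for 0 ≤ x ≤ 178. A'(x) = x/8 − (178−x)/(2π) = 0 gives x = 4·178/(π+4) ≈ 99.6976.
A'' = 1/8 + 1/(2π) > 0, so this gives the minimum combined area; x ≈ 99.6976 cm to the square.

99.6976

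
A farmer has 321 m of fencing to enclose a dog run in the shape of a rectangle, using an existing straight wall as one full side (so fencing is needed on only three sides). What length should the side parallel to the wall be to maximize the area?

321/2

Let the sides perpendicular to the wall have length x and the parallel side y, so 2x + y = 321 and the area is A = xy = x(321 − 2x).
A'(x) = 321 − 4x = 0 gives x = 321/4, and A''(x) = −4 < 0 confirms a maximum.
Then y = 321 − 2·321/4 = 321/2 and A = 103041/8.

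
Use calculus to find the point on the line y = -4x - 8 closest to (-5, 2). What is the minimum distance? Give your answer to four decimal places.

2.4254

Minimize D(x)^2 = (x + 5)^2 + (-4x - 10)^2.
d/dx[D^2] = 2(x + 5) + 2·(-4)·(-4x - 10) = 0 ⇒ x = -45/17.
Then y = 44/17 and the distance is √(100/17) ≈ 2.4254.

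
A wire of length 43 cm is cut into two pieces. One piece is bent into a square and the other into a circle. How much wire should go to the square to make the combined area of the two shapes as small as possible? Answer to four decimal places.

Let x be the length used for the square. Square side x/4; circle radius (43−x)/(2π).
A(x) = (x/4)² + π·((43−x)/(2π))² = x²/16 + (43−x)²/(4π) for 0 ≤ x ≤ 43. A'(x) = x/8 − (43−x)/(2π) = 0 gives x = 4·43/(π+4) ≈ 24.0843.
A'' = 1/8 + 1/(2π) > 0, so this gives the minimum combined area; x ≈ 24.0843 cm to the square.

24.0843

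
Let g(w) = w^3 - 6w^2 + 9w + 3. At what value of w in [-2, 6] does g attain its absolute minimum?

-2

The derivative is 3w^2 - 12w + 9, which vanishes at w = 1 and w = 3.
Candidates: g(-2) = -47,  g(1) = 7,  g(3) = 3,  g(6) = 57.
The minimum over the interval is -47, attained at w = -2.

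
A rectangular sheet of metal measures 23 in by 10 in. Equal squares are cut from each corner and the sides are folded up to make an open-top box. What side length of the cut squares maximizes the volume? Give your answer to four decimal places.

With cut size x, the volume is V(x) = x(23 − 2x)(10 − 2x) for 0 < x < 5.
V'(x) = 12x^2 − 132x + 230. Setting V'(x) = 0 gives x ≈ 2.1708 (the root in (0, 5)).
V''(x) = 24x − 132 is negative there, so this is the maximum; V ≈ 229.1859.

2.1708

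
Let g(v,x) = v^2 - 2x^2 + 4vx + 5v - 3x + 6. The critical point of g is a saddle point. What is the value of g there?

163/24

∂g/∂v = 2v + 4x + 5 = 0 and ∂g/∂x = 4v - 4x - 3 = 0, so (v, x) = (-1/3, -13/12).
The Hessian has g_{vv} = 2, g_{xx} = -4, g_{vx} = 4, giving D = -24 < 0, so the point is a saddle point.
g(-1/3, -13/12) = 163/24.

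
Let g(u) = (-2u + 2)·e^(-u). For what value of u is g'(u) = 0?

2

Differentiating with the product rule gives g'(u) = (2u - 4)·e^(-u). Since e^(-u) > 0, the only critical point is u = 2.
g''(2) has the same sign as 2 > 0, so this is a local minimum.
g(2) = (-2)·e^(-2) ≈ -0.2707.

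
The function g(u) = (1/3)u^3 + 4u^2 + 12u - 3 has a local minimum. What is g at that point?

-41/3

g'(u) = u^2 + 8u + 12 = 0 at u = -6, -2.
Second-derivative test with g''(u) = 2u + 8: g''(-6) = -4 < 0 ⇒ local maximum; g''(-2) = 4 > 0 ⇒ local minimum.
The local minimum is g(-2) = -41/3.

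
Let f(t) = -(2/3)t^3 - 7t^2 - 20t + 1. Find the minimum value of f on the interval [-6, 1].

f'(t) = -2t^2 - 14t - 20, which vanishes at t = -5 and t = -2.
Candidates: f(-6) = 13, f(-5) = 28/3, f(-2) = 55/3, f(1) = -80/3.
The minimum over the interval is -80/3, attained at t = 1.

-80/3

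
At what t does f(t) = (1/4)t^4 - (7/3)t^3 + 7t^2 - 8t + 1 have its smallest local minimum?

f'(t) = t^3 - 7t^2 + 14t - 8. Setting f'(t) = 0 gives t ∈ {1, 2, 4}.
Second-derivative test with f''(t) = 3t^2 - 14t + 14: f''(1) = 3 > 0 ⇒ local minimum; f''(2) = -2 < 0 ⇒ local maximum; f''(4) = 6 > 0 ⇒ local minimum.
So the smallest local minimum value is f(4) = -13/3.

4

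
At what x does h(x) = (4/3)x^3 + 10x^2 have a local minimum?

0

h'(x) = 4x^2 + 20x. Setting h'(x) = 0 gives x ∈ {-5, 0}.
Second-derivative test with h''(x) = 8x + 20: h''(-5) = -20 < 0 ⇒ local maximum; h''(0) = 20 > 0 ⇒ local minimum.
Thus h has its local minimum at x = 0, with value 0.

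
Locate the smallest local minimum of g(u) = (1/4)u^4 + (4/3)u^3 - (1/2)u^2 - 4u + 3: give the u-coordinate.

g'(u) = u^3 + 4u^2 - u - 4. Setting g'(u) = 0 gives u ∈ {-4, -1, 1}.
Second-derivative test with g''(u) = 3u^2 + 8u - 1: g''(-4) = 15 > 0 ⇒ local minimum; g''(-1) = -6 < 0 ⇒ local maximum; g''(1) = 10 > 0 ⇒ local minimum.
Thus g has its smallest local minimum at u = -4, with value -31/3.

-4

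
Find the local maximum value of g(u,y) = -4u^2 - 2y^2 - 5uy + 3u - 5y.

193/7

∂g/∂u = -8u - 5y + 3 = 0 and ∂g/∂y = -5u - 4y - 5 = 0, so (u, y) = (37/7, -55/7).
The Hessian has g_{uu} = -8, g_{yy} = -4, g_{uy} = -5, giving D = 7 > 0 with g_{uu} < 0, so the point is a local maximum.
g(37/7, -55/7) = 193/7.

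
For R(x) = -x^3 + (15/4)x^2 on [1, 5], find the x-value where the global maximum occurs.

5/2

Differentiating, R'(x) = -3x^2 + (15/2)x; whose only zero in [1, 5] is x = 5/2.
Evaluating at the critical points and endpoints: R(1) = 11/4, R(5/2) = 125/16, R(5) = -125/4.
The maximum over the interval is 125/16, attained at x = 5/2.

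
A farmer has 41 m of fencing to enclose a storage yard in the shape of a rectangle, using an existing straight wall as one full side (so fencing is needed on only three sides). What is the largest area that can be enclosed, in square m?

1681/8

Let the sides perpendicular to the wall have length x and the parallel side y, so 2x + y = 41 and the area is A = xy = x(41 − 2x).
A'(x) = 41 − 4x = 0 gives x = 41/4, and A''(x) = −4 < 0 confirms a maximum.
Then y = 41 − 2·41/4 = 41/2 and A = 1681/8.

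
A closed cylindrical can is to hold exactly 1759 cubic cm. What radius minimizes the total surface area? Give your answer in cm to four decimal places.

6.5418

With radius r and height h, πr²h = 1759 so h = 1759/(πr²), and S(r) = 2πr² + 2πrh = 2πr² + 2·1759/r.
S'(r) = 4πr − 2·1759/r² = 0 ⇒ r³ = 1759/(2π), so r ≈ 6.5418 and h = 2r ≈ 13.0835.
S''(r) = 4π + 4·1759/r³ > 0, so this is the minimum; S ≈ 806.6623.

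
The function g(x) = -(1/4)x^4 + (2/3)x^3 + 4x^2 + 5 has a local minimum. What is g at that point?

5

g'(x) = -x^3 + 2x^2 + 8x = 0 at x = -2, 0, 4.
g''(x) = -3x^2 + 4x + 8. g''(-2) = -12 < 0 ⇒ local maximum; g''(0) = 8 > 0 ⇒ local minimum; g''(4) = -24 < 0 ⇒ local maximum.
Thus g has its local minimum at x = 0, with value 5.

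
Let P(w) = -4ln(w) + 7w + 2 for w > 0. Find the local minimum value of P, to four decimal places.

8.2385

P'(w) = -4/w + 7 = 0 gives w = 4/7.
P''(w) = 4/w², which is positive for w > 0, so this is a local minimum.
P(4/7) = -4·ln(4/7) + 4 + 2 ≈ 8.2385.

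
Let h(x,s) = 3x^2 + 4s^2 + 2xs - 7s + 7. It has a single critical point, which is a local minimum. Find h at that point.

∂h/∂x = 6x + 2s = 0 and ∂h/∂s = 2x + 8s - 7 = 0, so (x, s) = (-7/22, 21/22).
The Hessian has h_{xx} = 6, h_{ss} = 8, h_{xs} = 2, giving D = 44 > 0 with h_{xx} > 0, so the point is a local minimum.
h(-7/22, 21/22) = 161/44.

161/44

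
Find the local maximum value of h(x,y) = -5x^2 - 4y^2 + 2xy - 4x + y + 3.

∂h/∂x = -10x + 2y - 4 = 0 and ∂h/∂y = 2x - 8y + 1 = 0, so (x, y) = (-15/38, 1/38).
The Hessian has h_{xx} = -10, h_{yy} = -8, h_{xy} = 2, giving D = 76 > 0 with h_{xx} < 0, so the point is a local maximum.
h(-15/38, 1/38) = 289/76.

289/76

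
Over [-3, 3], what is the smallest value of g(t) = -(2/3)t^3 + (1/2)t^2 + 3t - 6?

-21/2

g'(t) = -2t^2 + t + 3, which vanishes at t = -1 and t = 3/2.
Evaluating at the critical points and endpoints: g(-3) = 15/2; g(-1) = -47/6; g(3/2) = -21/8; g(3) = -21/2.
Hence the absolute minimum is -21/2 at t = 3.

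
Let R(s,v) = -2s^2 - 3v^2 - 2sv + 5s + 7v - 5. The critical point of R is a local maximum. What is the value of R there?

∂R/∂s = -4s - 2v + 5 = 0 and ∂R/∂v = -2s - 6v + 7 = 0, so (s, v) = (4/5, 9/10).
The Hessian has R_{ss} = -4, R_{vv} = -6, R_{sv} = -2, giving D = 20 > 0 with R_{ss} < 0, so the point is a local maximum.
R(4/5, 9/10) = 3/20.

3/20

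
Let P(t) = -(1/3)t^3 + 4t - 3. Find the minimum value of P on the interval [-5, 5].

-74/3

The derivative is -t^2 + 4, which vanishes at t = -2 and t = 2.
Compare values at every candidate in [-5, 5]: P(-5) = 56/3,  P(-2) = -25/3,  P(2) = 7/3,  P(5) = -74/3.
The minimum over the interval is -74/3, attained at t = 5.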